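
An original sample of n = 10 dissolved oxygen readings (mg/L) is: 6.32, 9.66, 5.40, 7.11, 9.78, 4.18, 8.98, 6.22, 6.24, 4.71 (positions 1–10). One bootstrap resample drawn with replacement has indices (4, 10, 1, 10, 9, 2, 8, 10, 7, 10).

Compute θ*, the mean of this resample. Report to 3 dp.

θ* = 6.337

Resample values: 7.11, 4.71, 6.32, 4.71, 6.24, 9.66, 6.22, 4.71, 8.98, 4.71.
Mean = (7.11 + 4.71 + 6.32 + 4.71 + 6.24 + 9.66 + 6.22 + 4.71 + 8.98 + 4.71) / 10 = 63.370 / 10 = 6.337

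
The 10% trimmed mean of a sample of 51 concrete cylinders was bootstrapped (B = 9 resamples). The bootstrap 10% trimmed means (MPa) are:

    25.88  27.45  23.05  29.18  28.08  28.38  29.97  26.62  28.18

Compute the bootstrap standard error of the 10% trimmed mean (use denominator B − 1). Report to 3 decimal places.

Bootstrap SE is the standard deviation of the 9 replicate 10% trimmed means.
Mean of replicates: (25.88 + 27.45 + 23.05 + 29.18 + 28.08 + 28.38 + 29.97 + 26.62 + 28.18) / 9 = 246.7900 / 9 = 27.4211
Sum of squared deviations: (−1.5411)² + (+0.0289)² + (−4.3711)² + (+1.7589)² + (+0.6589)² + (+0.9589)² + (+2.5489)² + (−0.8011)² + (+0.7589)² = 33.6443
Variance = 33.6443 / 8 = 4.2055
SE* = √4.2055

SE* = 2.051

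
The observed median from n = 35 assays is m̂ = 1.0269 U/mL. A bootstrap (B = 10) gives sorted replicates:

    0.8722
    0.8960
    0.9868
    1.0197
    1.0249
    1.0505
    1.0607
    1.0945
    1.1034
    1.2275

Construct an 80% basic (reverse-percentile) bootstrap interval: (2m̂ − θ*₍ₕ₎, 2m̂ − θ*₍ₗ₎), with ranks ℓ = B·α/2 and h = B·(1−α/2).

Percentile endpoints at ranks 1 and 9: θ*₍1₎ = 0.8722, θ*₍9₎ = 1.1034.
Basic interval reflects these around m̂:
  lower = 2 × 1.0269 − 1.1034 = 0.9504
  upper = 2 × 1.0269 − 0.8722 = 1.1816

(0.9504, 1.1816)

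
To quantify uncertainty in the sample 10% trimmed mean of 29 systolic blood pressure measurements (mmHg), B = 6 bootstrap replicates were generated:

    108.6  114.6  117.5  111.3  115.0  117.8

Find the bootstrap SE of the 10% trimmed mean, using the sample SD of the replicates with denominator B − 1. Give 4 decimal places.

Bootstrap SE is the standard deviation of the 6 replicate 10% trimmed means.
Mean of replicates: (108.6 + 114.6 + 117.5 + 111.3 + 115.0 + 117.8) / 6 = 684.80000 / 6 = 114.13333
Sum of squared deviations: (−5.53333)² + (+0.46667)² + (+3.36667)² + (−2.83333)² + (+0.86667)² + (+3.66667)² = 64.39333
Variance = 64.39333 / 5 = 12.87867
SE* = √12.87867

SE* = 3.5887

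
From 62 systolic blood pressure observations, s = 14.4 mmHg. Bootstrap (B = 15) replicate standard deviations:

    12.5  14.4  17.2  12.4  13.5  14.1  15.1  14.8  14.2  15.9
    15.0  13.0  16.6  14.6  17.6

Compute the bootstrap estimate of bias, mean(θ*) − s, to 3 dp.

mean(θ*) = (12.5 + 14.4 + 17.2 + 12.4 + 13.5 + 14.1 + 15.1 + 14.8 + 14.2 + 15.9 + 15.0 + 13.0 + 16.6 + 14.6 + 17.6) / 15 = 14.7267
bias = 14.7267 − 14.4

bias = +0.327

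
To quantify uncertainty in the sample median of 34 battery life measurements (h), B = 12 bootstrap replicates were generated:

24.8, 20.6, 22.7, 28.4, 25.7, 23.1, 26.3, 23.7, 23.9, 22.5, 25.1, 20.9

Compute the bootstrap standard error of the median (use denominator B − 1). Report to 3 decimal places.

Bootstrap SE is the standard deviation of the 12 replicate medians.
Mean of replicates: (24.8 + 20.6 + 22.7 + 28.4 + 25.7 + 23.1 + 26.3 + 23.7 + 23.9 + 22.5 + 25.1 + 20.9) / 12 = 287.7000 / 12 = 23.9750
Sum of squared deviations: (+0.8250)² + (−3.3750)² + (−1.2750)² + (+4.4250)² + (+1.7250)² + (−0.8750)² + (+2.3250)² + (−0.2750)² + (−0.0750)² + (−1.4750)² + (+1.1250)² + (−3.0750)² = 55.4025
Variance = 55.4025 / 11 = 5.0366
SE* = √5.0366

SE* = 2.244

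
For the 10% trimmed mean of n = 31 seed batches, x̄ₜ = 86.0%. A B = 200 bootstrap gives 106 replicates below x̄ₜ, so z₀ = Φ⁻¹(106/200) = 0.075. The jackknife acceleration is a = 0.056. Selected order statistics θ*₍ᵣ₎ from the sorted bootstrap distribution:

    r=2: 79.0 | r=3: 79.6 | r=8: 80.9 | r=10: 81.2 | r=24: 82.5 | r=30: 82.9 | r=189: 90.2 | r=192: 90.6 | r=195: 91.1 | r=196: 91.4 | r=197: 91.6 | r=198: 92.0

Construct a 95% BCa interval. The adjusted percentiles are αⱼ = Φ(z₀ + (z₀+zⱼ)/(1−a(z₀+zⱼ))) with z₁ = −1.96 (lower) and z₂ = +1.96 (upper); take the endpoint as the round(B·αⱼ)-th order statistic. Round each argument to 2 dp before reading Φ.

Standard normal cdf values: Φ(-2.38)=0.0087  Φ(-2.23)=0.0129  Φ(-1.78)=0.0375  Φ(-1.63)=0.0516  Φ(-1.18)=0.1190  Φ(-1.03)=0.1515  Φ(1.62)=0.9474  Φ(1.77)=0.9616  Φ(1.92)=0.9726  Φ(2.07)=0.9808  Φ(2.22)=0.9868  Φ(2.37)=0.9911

(81.2, 92.0)

Lower: z₀ + z₁ = 0.075 + (-1.960) = -1.885; 1 − a(z₀+z₁) = 1 − (0.056)(-1.885) = 1.1056; argument = 0.075 + (-1.885)/1.1056 = -1.6300 → -1.63.
α₁ = Φ(-1.63) = 0.0516; rank = round(200 × 0.0516) = 10; θ*₍10₎ = 81.2.
Upper: z₀ + z₂ = 2.035; 1 − a(z₀+z₂) = 0.8860; argument = 2.3717 → 2.37; α₂ = 0.9911; rank = 198; θ*₍198₎ = 92.0.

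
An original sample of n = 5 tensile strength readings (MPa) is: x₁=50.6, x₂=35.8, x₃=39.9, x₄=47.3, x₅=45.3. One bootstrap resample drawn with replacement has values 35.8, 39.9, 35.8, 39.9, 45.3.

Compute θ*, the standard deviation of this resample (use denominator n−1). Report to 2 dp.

θ* = 3.91

Mean = 39.3400; sum of squared deviations = 61.2120
s² = 61.2120 / 4 = 15.3030
s = √15.3030 = 3.91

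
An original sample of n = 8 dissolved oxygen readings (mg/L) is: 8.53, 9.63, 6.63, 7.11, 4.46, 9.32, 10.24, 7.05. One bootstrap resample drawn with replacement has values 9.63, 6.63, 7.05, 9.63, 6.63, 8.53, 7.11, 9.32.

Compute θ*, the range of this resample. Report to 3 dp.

Range = 9.63 − 6.63 = 3.000

θ* = 3.000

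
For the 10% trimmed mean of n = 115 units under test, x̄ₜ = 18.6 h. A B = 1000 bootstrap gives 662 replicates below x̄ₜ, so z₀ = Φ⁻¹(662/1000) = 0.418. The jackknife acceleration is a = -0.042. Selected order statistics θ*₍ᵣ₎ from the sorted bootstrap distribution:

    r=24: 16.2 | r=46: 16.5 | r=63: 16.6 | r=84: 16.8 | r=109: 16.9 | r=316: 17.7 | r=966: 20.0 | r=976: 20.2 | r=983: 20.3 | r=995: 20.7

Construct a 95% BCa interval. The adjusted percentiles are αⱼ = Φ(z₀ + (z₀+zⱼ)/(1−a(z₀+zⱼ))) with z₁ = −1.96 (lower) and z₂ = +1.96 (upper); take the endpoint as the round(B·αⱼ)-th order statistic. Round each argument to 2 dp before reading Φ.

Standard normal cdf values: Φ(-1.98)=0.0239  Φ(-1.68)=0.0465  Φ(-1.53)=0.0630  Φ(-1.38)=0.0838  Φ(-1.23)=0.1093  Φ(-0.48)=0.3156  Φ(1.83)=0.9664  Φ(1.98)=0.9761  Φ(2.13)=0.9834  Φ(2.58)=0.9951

(16.9, 20.7)

Lower: z₀ + z₁ = 0.418 + (-1.960) = -1.542; 1 − a(z₀+z₁) = 1 − (-0.042)(-1.542) = 0.9352; argument = 0.418 + (-1.542)/0.9352 = -1.2308 → -1.23.
α₁ = Φ(-1.23) = 0.1093; rank = round(1000 × 0.1093) = 109; θ*₍109₎ = 16.9.
Upper: z₀ + z₂ = 2.378; 1 − a(z₀+z₂) = 1.0999; argument = 2.5801 → 2.58; α₂ = 0.9951; rank = 995; θ*₍995₎ = 20.7.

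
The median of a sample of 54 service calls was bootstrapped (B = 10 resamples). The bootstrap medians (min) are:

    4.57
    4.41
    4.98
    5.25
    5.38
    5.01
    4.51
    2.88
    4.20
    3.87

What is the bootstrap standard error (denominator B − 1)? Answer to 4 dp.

Bootstrap SE is the standard deviation of the 10 replicate medians.
Mean of replicates: (4.57 + 4.41 + 4.98 + 5.25 + 5.38 + 5.01 + 4.51 + 2.88 + 4.20 + 3.87) / 10 = 45.06000 / 10 = 4.50600
Sum of squared deviations: (+0.06400)² + (−0.09600)² + (+0.47400)² + (+0.74400)² + (+0.87400)² + (+0.50400)² + (+0.00400)² + (−1.62600)² + (−0.30600)² + (−0.63600)² = 4.95144
Variance = 4.95144 / 9 = 0.55016
SE* = √0.55016

SE* = 0.7417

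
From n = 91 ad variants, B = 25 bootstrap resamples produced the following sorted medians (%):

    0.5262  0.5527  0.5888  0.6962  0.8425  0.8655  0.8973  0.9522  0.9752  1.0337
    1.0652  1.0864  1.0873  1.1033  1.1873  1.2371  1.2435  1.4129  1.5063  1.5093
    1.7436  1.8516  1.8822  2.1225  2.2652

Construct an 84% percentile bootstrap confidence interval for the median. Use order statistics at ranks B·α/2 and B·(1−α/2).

(0.5527, 1.8822)

α = 0.16; lower rank = 25 × 0.080 = 2; upper rank = 25 × 0.920 = 23.
The 2nd smallest replicate is 0.5527; the 23rd is 1.8822.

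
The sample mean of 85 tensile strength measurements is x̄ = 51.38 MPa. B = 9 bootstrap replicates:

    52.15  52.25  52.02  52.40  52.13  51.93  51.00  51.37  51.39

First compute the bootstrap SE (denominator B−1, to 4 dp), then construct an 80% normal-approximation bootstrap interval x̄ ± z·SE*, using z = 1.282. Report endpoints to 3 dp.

(50.767, 51.993)

Mean of replicates = 51.8489; sum of squared deviations = 1.8307; SE* = √(1.8307/8) = 0.4784
Margin = 1.282 × 0.4784 = 0.6133
Interval: 51.38 ± 0.6133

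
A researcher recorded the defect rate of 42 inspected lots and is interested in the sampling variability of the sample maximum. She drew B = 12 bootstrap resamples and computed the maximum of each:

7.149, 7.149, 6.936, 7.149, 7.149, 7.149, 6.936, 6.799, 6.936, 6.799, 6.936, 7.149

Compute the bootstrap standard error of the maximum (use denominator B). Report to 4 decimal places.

SE* = 0.1372

Bootstrap SE is the standard deviation of the 12 replicate maximums.
Mean of replicates: (7.149 + 7.149 + 6.936 + 7.149 + 7.149 + 7.149 + 6.936 + 6.799 + 6.936 + 6.799 + 6.936 + 7.149) / 12 = 84.236000 / 12 = 7.019667
Sum of squared deviations: (+0.129333)² + (+0.129333)² + (−0.083667)² + (+0.129333)² + (+0.129333)² + (+0.129333)² + (−0.083667)² + (−0.220667)² + (−0.083667)² + (−0.220667)² + (−0.083667)² + (+0.129333)² = 0.225751
Variance = 0.225751 / 12 = 0.018813
SE* = √0.018813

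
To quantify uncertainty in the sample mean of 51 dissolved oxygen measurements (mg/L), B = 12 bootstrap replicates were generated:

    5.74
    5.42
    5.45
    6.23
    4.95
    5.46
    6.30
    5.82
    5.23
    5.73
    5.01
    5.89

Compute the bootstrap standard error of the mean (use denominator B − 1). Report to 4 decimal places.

SE* = 0.4304

Bootstrap SE is the standard deviation of the 12 replicate means.
Mean of replicates: (5.74 + 5.42 + 5.45 + 6.23 + 4.95 + 5.46 + 6.30 + 5.82 + 5.23 + 5.73 + 5.01 + 5.89) / 12 = 67.23000 / 12 = 5.60250
Sum of squared deviations: (+0.13750)² + (−0.18250)² + (−0.15250)² + (+0.62750)² + (−0.65250)² + (−0.14250)² + (+0.69750)² + (+0.21750)² + (−0.37250)² + (+0.12750)² + (−0.59250)² + (+0.28750)² = 2.03783
Variance = 2.03783 / 11 = 0.18526
SE* = √0.18526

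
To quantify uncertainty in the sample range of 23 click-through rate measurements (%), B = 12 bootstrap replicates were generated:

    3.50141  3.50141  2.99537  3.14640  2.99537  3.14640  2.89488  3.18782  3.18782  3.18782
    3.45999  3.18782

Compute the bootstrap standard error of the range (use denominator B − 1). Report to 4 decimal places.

SE* = 0.1983

Bootstrap SE is the standard deviation of the 12 replicate ranges.
Mean of replicates: (3.50141 + 3.50141 + 2.99537 + 3.14640 + 2.99537 + 3.14640 + 2.89488 + 3.18782 + 3.18782 + 3.18782 + 3.45999 + 3.18782) / 12 = 38.392510 / 12 = 3.199376
Sum of squared deviations: (+0.302034)² + (+0.302034)² + (−0.204006)² + (−0.052976)² + (−0.204006)² + (−0.052976)² + (−0.304496)² + (−0.011556)² + (−0.011556)² + (−0.011556)² + (+0.260614)² + (−0.011556)² = 0.432471
Variance = 0.432471 / 11 = 0.039316
SE* = √0.039316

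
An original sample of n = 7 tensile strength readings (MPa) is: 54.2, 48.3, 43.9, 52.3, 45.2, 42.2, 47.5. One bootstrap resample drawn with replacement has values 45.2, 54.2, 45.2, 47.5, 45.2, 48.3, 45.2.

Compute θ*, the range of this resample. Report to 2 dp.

θ* = 9.00

Range = 54.2 − 45.2 = 9.00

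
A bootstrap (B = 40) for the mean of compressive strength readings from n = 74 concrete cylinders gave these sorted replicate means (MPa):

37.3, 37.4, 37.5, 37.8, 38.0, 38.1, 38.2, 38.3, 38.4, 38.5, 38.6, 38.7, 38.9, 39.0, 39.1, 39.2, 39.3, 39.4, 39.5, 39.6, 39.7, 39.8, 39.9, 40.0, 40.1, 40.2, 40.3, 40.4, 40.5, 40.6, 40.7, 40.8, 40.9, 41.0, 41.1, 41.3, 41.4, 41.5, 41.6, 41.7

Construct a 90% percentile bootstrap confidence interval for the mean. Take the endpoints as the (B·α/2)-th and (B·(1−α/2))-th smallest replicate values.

α = 0.10; lower rank = 40 × 0.050 = 2; upper rank = 40 × 0.950 = 38.
The 2nd smallest replicate is 37.4; the 38th is 41.5.

(37.4, 41.5)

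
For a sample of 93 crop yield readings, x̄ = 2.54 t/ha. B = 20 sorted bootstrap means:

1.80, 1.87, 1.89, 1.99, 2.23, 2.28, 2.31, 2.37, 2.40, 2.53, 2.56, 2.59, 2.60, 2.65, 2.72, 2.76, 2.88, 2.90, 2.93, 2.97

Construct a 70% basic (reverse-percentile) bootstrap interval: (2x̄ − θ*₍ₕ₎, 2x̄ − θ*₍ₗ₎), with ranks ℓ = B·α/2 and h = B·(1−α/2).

(2.20, 3.19)

Percentile endpoints at ranks 3 and 17: θ*₍3₎ = 1.89, θ*₍17₎ = 2.88.
Basic interval reflects these around x̄:
  lower = 2 × 2.54 − 2.88 = 2.20
  upper = 2 × 2.54 − 1.89 = 3.19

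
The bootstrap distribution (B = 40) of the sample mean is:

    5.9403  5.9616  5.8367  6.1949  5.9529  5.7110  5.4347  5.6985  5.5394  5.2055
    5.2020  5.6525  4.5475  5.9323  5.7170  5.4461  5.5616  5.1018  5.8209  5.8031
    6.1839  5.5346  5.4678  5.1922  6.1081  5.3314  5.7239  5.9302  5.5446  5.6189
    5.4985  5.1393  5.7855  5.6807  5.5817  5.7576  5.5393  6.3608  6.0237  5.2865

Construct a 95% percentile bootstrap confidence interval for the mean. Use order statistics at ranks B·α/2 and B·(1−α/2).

Sorted replicates: 4.5475, 5.1018, 5.1393, 5.1922, 5.2020, 5.2055, 5.2865, 5.3314, 5.4347, 5.4461, 5.4678, 5.4985, 5.5346, 5.5393, 5.5394, 5.5446, 5.5616, 5.5817, 5.6189, 5.6525, 5.6807, 5.6985, 5.7110, 5.7170, 5.7239, 5.7576, 5.7855, 5.8031, 5.8209, 5.8367, 5.9302, 5.9323, 5.9403, 5.9529, 5.9616, 6.0237, 6.1081, 6.1839, 6.1949, 6.3608
α = 0.05; lower rank = 40 × 0.025 = 1; upper rank = 40 × 0.975 = 39.
The 1st smallest replicate is 4.5475; the 39th is 6.1949.

(4.5475, 6.1949)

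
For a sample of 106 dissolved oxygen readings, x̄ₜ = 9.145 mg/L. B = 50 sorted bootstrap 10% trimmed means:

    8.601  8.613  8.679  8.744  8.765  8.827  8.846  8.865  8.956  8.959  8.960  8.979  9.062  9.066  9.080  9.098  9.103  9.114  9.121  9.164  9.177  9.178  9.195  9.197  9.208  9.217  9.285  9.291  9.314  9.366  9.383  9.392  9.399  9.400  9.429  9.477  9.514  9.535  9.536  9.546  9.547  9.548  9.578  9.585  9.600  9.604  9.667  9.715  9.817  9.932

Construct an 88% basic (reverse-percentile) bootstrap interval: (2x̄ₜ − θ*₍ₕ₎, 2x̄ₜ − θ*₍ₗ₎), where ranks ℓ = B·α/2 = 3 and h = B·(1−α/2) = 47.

Percentile endpoints at ranks 3 and 47: θ*₍3₎ = 8.679, θ*₍47₎ = 9.667.
Basic interval reflects these around x̄ₜ:
  lower = 2 × 9.145 − 9.667 = 8.623
  upper = 2 × 9.145 − 8.679 = 9.611

(8.623, 9.611)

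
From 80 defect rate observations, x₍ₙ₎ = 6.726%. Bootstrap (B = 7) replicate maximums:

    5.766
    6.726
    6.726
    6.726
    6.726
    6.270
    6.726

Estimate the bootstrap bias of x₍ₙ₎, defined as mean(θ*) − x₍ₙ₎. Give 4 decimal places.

mean(θ*) = (5.766 + 6.726 + 6.726 + 6.726 + 6.726 + 6.270 + 6.726) / 7 = 6.52371
bias = 6.52371 − 6.726

bias = −0.2023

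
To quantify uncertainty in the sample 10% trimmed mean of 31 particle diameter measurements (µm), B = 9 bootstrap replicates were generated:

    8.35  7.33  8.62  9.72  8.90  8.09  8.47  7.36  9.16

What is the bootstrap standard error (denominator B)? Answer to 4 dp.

SE* = 0.7402

Bootstrap SE is the standard deviation of the 9 replicate 10% trimmed means.
Mean of replicates: (8.35 + 7.33 + 8.62 + 9.72 + 8.90 + 8.09 + 8.47 + 7.36 + 9.16) / 9 = 76.00000 / 9 = 8.44444
Sum of squared deviations: (−0.09444)² + (−1.11444)² + (+0.17556)² + (+1.27556)² + (+0.45556)² + (−0.35444)² + (+0.02556)² + (−1.08444)² + (+0.71556)² = 4.93062
Variance = 4.93062 / 9 = 0.54785
SE* = √0.54785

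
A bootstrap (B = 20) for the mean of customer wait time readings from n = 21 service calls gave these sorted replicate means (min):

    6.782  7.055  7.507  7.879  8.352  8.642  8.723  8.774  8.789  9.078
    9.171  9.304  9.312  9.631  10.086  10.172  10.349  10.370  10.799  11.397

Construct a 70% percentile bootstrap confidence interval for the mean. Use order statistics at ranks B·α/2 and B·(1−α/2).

α = 0.30; lower rank = 20 × 0.150 = 3; upper rank = 20 × 0.850 = 17.
The 3rd smallest replicate is 7.507; the 17th is 10.349.

(7.507, 10.349)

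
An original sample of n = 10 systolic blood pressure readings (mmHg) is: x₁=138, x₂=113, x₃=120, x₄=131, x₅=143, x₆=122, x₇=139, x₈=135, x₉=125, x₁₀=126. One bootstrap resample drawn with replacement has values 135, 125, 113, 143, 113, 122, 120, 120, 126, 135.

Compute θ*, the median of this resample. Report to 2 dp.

θ* = 123.50

Sorted: 113, 113, 120, 120, 122, 125, 126, 135, 135, 143
Median = average of the two middle values = 123.50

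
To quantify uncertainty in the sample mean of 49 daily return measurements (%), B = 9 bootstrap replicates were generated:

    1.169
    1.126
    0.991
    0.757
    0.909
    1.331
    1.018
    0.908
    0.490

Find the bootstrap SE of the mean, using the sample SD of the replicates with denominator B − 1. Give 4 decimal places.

Bootstrap SE is the standard deviation of the 9 replicate means.
Mean of replicates: (1.169 + 1.126 + 0.991 + 0.757 + 0.909 + 1.331 + 1.018 + 0.908 + 0.490) / 9 = 8.69900 / 9 = 0.96656
Sum of squared deviations: (+0.20244)² + (+0.15944)² + (+0.02444)² + (−0.20956)² + (−0.05756)² + (+0.36444)² + (+0.05144)² + (−0.05856)² + (−0.47656)² = 0.48023
Variance = 0.48023 / 8 = 0.06003
SE* = √0.06003

SE* = 0.2450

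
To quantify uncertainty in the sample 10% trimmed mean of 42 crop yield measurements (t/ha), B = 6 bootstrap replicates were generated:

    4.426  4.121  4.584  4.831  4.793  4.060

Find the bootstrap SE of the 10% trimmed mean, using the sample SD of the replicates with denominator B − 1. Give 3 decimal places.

SE* = 0.328

Bootstrap SE is the standard deviation of the 6 replicate 10% trimmed means.
Mean of replicates: (4.426 + 4.121 + 4.584 + 4.831 + 4.793 + 4.060) / 6 = 26.8150 / 6 = 4.4692
Sum of squared deviations: (−0.0432)² + (−0.3482)² + (+0.1148)² + (+0.3618)² + (+0.3238)² + (−0.4092)² = 0.5395
Variance = 0.5395 / 5 = 0.1079
SE* = √0.1079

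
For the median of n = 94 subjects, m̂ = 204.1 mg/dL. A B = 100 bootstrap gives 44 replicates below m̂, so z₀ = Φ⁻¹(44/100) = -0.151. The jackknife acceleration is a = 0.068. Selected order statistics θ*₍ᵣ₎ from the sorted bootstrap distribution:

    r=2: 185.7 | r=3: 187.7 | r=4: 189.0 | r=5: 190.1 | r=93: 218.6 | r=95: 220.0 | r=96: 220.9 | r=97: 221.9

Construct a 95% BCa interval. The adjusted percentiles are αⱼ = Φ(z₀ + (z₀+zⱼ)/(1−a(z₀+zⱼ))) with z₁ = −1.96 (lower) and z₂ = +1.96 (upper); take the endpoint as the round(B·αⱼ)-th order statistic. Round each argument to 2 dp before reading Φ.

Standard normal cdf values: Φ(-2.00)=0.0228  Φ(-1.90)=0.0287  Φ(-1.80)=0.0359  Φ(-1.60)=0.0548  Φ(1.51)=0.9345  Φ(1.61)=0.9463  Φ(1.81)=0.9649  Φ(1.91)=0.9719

(185.7, 221.9)

Lower: z₀ + z₁ = -0.151 + (-1.960) = -2.111; 1 − a(z₀+z₁) = 1 − (0.068)(-2.111) = 1.1435; argument = -0.151 + (-2.111)/1.1435 = -1.9970 → -2.00.
α₁ = Φ(-2.00) = 0.0228; rank = round(100 × 0.0228) = 2; θ*₍2₎ = 185.7.
Upper: z₀ + z₂ = 1.809; 1 − a(z₀+z₂) = 0.8770; argument = 1.9117 → 1.91; α₂ = 0.9719; rank = 97; θ*₍97₎ = 221.9.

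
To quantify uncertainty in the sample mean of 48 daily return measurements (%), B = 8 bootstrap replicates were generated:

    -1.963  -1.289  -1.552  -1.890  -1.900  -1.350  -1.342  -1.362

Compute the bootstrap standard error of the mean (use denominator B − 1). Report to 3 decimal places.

Bootstrap SE is the standard deviation of the 8 replicate means.
Mean of replicates: ((-1.963) + (-1.289) + (-1.552) + (-1.890) + (-1.900) + (-1.350) + (-1.342) + (-1.362)) / 8 = -12.6480 / 8 = -1.5810
Sum of squared deviations: (−0.3820)² + (+0.2920)² + (+0.0290)² + (−0.3090)² + (−0.3190)² + (+0.2310)² + (+0.2390)² + (+0.2190)² = 0.5877
Variance = 0.5877 / 7 = 0.0840
SE* = √0.0840

SE* = 0.290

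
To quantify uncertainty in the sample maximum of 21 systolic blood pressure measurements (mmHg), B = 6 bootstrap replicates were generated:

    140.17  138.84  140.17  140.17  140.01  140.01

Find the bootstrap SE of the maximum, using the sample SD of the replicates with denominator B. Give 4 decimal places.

Bootstrap SE is the standard deviation of the 6 replicate maximums.
Mean of replicates: (140.17 + 138.84 + 140.17 + 140.17 + 140.01 + 140.01) / 6 = 839.37000 / 6 = 139.89500
Sum of squared deviations: (+0.27500)² + (−1.05500)² + (+0.27500)² + (+0.27500)² + (+0.11500)² + (+0.11500)² = 1.36635
Variance = 1.36635 / 6 = 0.22772
SE* = √0.22772

SE* = 0.4772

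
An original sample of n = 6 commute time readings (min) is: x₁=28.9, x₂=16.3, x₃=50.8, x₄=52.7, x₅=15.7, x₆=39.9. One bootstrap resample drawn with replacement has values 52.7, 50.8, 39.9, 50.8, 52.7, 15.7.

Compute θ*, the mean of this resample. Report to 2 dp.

Mean = (52.7 + 50.8 + 39.9 + 50.8 + 52.7 + 15.7) / 6 = 262.60 / 6 = 43.77

θ* = 43.77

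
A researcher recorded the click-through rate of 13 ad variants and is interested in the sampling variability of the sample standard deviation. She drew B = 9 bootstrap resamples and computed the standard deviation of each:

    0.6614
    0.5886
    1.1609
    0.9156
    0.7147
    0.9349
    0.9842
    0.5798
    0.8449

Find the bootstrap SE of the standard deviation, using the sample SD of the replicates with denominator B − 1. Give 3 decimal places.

SE* = 0.198

Bootstrap SE is the standard deviation of the 9 replicate standard deviations.
Mean of replicates: (0.6614 + 0.5886 + 1.1609 + 0.9156 + 0.7147 + 0.9349 + 0.9842 + 0.5798 + 0.8449) / 9 = 7.38500 / 9 = 0.82056
Sum of squared deviations: (−0.15916)² + (−0.23196)² + (+0.34034)² + (+0.09504)² + (−0.10586)² + (+0.11434)² + (+0.16364)² + (−0.24076)² + (+0.02434)² = 0.31362
Variance = 0.31362 / 8 = 0.03920
SE* = √0.03920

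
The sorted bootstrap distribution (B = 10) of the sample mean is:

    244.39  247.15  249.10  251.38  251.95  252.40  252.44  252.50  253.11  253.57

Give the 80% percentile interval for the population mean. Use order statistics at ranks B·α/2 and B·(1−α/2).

α = 0.20; lower rank = 10 × 0.100 = 1; upper rank = 10 × 0.900 = 9.
The 1st smallest replicate is 244.39; the 9th is 253.11.

(244.39, 253.11)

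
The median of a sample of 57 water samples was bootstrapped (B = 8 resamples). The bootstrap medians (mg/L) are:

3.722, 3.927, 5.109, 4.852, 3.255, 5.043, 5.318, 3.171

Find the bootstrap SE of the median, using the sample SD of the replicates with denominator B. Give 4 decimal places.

SE* = 0.8206

Bootstrap SE is the standard deviation of the 8 replicate medians.
Mean of replicates: (3.722 + 3.927 + 5.109 + 4.852 + 3.255 + 5.043 + 5.318 + 3.171) / 8 = 34.39700 / 8 = 4.29962
Sum of squared deviations: (−0.57762)² + (−0.37262)² + (+0.80938)² + (+0.55238)² + (−1.04462)² + (+0.74338)² + (+1.01837)² + (−1.12862)² = 5.38744
Variance = 5.38744 / 8 = 0.67343
SE* = √0.67343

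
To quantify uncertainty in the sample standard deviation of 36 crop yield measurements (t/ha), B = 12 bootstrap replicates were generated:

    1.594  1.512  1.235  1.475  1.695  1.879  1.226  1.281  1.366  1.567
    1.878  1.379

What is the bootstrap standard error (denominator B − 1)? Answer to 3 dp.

Bootstrap SE is the standard deviation of the 12 replicate standard deviations.
Mean of replicates: (1.594 + 1.512 + 1.235 + 1.475 + 1.695 + 1.879 + 1.226 + 1.281 + 1.366 + 1.567 + 1.878 + 1.379) / 12 = 18.0870 / 12 = 1.5072
Sum of squared deviations: (+0.0868)² + (+0.0048)² + (−0.2722)² + (−0.0322)² + (+0.1878)² + (+0.3718)² + (−0.2812)² + (−0.2263)² + (−0.1412)² + (+0.0597)² + (+0.3707)² + (−0.1282)² = 0.5639
Variance = 0.5639 / 11 = 0.0513
SE* = √0.0513

SE* = 0.226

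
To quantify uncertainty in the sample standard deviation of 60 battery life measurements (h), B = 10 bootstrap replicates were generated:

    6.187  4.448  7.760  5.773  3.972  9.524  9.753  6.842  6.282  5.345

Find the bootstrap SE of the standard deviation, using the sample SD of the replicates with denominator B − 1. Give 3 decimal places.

Bootstrap SE is the standard deviation of the 10 replicate standard deviations.
Mean of replicates: (6.187 + 4.448 + 7.760 + 5.773 + 3.972 + 9.524 + 9.753 + 6.842 + 6.282 + 5.345) / 10 = 65.8860 / 10 = 6.5886
Sum of squared deviations: (−0.4016)² + (−2.1406)² + (+1.1714)² + (−0.8156)² + (−2.6166)² + (+2.9354)² + (+3.1644)² + (+0.2534)² + (−0.3066)² + (−1.2436)² = 33.9622
Variance = 33.9622 / 9 = 3.7736
SE* = √3.7736

SE* = 1.943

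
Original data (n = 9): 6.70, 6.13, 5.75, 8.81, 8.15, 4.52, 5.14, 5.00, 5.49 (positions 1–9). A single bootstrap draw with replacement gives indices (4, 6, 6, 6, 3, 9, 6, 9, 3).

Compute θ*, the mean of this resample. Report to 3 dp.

θ* = 5.486

Resample values: 8.81, 4.52, 4.52, 4.52, 5.75, 5.49, 4.52, 5.49, 5.75.
Mean = (8.81 + 4.52 + 4.52 + 4.52 + 5.75 + 5.49 + 4.52 + 5.49 + 5.75) / 9 = 49.370 / 9 = 5.486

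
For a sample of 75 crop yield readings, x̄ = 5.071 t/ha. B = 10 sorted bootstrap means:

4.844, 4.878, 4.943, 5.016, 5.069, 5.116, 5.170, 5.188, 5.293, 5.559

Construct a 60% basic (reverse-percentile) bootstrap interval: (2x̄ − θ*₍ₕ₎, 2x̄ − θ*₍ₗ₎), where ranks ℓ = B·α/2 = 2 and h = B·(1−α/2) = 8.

Percentile endpoints at ranks 2 and 8: θ*₍2₎ = 4.878, θ*₍8₎ = 5.188.
Basic interval reflects these around x̄:
  lower = 2 × 5.071 − 5.188 = 4.954
  upper = 2 × 5.071 − 4.878 = 5.264

(4.954, 5.264)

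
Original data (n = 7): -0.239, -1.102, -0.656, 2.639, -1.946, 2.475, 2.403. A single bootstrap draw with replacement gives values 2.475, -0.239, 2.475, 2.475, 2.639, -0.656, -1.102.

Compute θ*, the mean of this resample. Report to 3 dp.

Mean = (2.475 + (-0.239) + 2.475 + 2.475 + 2.639 + (-0.656) + (-1.102)) / 7 = 8.0670 / 7 = 1.152

θ* = 1.152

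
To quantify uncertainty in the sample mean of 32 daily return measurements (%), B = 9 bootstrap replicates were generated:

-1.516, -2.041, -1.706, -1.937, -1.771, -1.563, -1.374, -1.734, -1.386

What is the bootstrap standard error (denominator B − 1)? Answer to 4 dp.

SE* = 0.2313

Bootstrap SE is the standard deviation of the 9 replicate means.
Mean of replicates: ((-1.516) + (-2.041) + (-1.706) + (-1.937) + (-1.771) + (-1.563) + (-1.374) + (-1.734) + (-1.386)) / 9 = -15.02800 / 9 = -1.66978
Sum of squared deviations: (+0.15378)² + (−0.37122)² + (−0.03622)² + (−0.26722)² + (−0.10122)² + (+0.10678)² + (+0.29578)² + (−0.06422)² + (+0.28378)² = 0.42796
Variance = 0.42796 / 8 = 0.05349
SE* = √0.05349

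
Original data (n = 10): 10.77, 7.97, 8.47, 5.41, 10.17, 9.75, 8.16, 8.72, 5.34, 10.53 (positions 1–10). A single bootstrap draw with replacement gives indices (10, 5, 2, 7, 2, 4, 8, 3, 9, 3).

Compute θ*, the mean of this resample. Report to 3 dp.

Resample values: 10.53, 10.17, 7.97, 8.16, 7.97, 5.41, 8.72, 8.47, 5.34, 8.47.
Mean = (10.53 + 10.17 + 7.97 + 8.16 + 7.97 + 5.41 + 8.72 + 8.47 + 5.34 + 8.47) / 10 = 81.210 / 10 = 8.121

θ* = 8.121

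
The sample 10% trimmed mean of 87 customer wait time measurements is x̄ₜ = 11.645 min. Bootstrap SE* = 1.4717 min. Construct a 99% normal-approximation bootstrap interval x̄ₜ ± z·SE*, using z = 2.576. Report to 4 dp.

(7.8539, 15.4361)

Margin = 2.576 × 1.4717 = 3.79110
Interval: 11.645 ± 3.79110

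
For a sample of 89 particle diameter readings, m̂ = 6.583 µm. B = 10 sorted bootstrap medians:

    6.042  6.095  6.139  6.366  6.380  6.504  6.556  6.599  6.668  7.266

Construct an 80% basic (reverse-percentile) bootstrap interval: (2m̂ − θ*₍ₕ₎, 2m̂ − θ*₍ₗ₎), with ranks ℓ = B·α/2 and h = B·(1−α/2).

Percentile endpoints at ranks 1 and 9: θ*₍1₎ = 6.042, θ*₍9₎ = 6.668.
Basic interval reflects these around m̂:
  lower = 2 × 6.583 − 6.668 = 6.498
  upper = 2 × 6.583 − 6.042 = 7.124

(6.498, 7.124)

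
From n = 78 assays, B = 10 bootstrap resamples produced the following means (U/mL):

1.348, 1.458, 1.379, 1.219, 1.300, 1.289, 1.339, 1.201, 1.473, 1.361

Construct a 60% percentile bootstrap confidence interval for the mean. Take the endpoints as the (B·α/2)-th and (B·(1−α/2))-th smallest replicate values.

(1.219, 1.379)

Sorted replicates: 1.201, 1.219, 1.289, 1.300, 1.339, 1.348, 1.361, 1.379, 1.458, 1.473
α = 0.40; lower rank = 10 × 0.200 = 2; upper rank = 10 × 0.800 = 8.
The 2nd smallest replicate is 1.219; the 8th is 1.379.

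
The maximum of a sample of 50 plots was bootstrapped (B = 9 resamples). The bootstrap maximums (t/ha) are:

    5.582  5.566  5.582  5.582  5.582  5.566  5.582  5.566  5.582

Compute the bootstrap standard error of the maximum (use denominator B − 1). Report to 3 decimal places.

SE* = 0.008

Bootstrap SE is the standard deviation of the 9 replicate maximums.
Mean of replicates: (5.582 + 5.566 + 5.582 + 5.582 + 5.582 + 5.566 + 5.582 + 5.566 + 5.582) / 9 = 50.19000 / 9 = 5.57667
Sum of squared deviations: (+0.00533)² + (−0.01067)² + (+0.00533)² + (+0.00533)² + (+0.00533)² + (−0.01067)² + (+0.00533)² + (−0.01067)² + (+0.00533)² = 0.00051
Variance = 0.00051 / 8 = 0.00006
SE* = √0.00006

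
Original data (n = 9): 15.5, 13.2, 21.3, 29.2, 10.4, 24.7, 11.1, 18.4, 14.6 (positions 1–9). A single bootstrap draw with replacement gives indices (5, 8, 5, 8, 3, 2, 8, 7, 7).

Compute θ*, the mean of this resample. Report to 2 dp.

θ* = 14.74

Resample values: 10.4, 18.4, 10.4, 18.4, 21.3, 13.2, 18.4, 11.1, 11.1.
Mean = (10.4 + 18.4 + 10.4 + 18.4 + 21.3 + 13.2 + 18.4 + 11.1 + 11.1) / 9 = 132.70 / 9 = 14.74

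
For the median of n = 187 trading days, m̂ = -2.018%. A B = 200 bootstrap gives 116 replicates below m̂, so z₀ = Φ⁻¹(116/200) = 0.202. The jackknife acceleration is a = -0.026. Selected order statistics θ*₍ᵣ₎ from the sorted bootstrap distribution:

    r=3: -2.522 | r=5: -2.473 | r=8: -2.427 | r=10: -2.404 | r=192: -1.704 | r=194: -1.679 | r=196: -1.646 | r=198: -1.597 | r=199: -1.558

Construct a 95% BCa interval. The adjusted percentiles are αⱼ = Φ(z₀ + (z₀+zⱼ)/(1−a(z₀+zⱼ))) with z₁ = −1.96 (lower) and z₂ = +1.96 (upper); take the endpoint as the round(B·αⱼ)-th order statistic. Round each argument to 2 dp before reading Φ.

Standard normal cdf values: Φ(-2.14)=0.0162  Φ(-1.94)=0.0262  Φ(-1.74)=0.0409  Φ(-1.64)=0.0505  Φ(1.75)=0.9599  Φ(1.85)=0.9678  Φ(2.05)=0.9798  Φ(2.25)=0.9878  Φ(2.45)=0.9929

(-2.404, -1.597)

Lower: z₀ + z₁ = 0.202 + (-1.960) = -1.758; 1 − a(z₀+z₁) = 1 − (-0.026)(-1.758) = 0.9543; argument = 0.202 + (-1.758)/0.9543 = -1.6402 → -1.64.
α₁ = Φ(-1.64) = 0.0505; rank = round(200 × 0.0505) = 10; θ*₍10₎ = -2.404.
Upper: z₀ + z₂ = 2.162; 1 − a(z₀+z₂) = 1.0562; argument = 2.2489 → 2.25; α₂ = 0.9878; rank = 198; θ*₍198₎ = -1.597.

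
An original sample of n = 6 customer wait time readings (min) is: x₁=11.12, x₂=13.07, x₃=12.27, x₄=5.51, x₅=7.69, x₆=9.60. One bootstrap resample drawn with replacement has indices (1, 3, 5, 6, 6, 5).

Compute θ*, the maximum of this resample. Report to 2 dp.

θ* = 12.27

Resample values: 11.12, 12.27, 7.69, 9.60, 9.60, 7.69.
Maximum = 12.27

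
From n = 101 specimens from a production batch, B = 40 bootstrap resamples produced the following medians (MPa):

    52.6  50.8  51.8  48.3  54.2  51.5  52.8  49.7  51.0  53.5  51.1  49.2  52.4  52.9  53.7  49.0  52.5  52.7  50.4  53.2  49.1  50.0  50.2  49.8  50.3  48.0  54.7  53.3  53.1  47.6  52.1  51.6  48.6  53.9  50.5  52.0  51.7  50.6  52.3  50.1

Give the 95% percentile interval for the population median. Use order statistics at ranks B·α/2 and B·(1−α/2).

(47.6, 54.2)

Sorted replicates: 47.6, 48.0, 48.3, 48.6, 49.0, 49.1, 49.2, 49.7, 49.8, 50.0, 50.1, 50.2, 50.3, 50.4, 50.5, 50.6, 50.8, 51.0, 51.1, 51.5, 51.6, 51.7, 51.8, 52.0, 52.1, 52.3, 52.4, 52.5, 52.6, 52.7, 52.8, 52.9, 53.1, 53.2, 53.3, 53.5, 53.7, 53.9, 54.2, 54.7
α = 0.05; lower rank = 40 × 0.025 = 1; upper rank = 40 × 0.975 = 39.
The 1st smallest replicate is 47.6; the 39th is 54.2.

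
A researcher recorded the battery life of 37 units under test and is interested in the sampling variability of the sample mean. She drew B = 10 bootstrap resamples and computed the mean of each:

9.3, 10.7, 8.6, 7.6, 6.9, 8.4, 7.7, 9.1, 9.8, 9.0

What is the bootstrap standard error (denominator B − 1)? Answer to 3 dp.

Bootstrap SE is the standard deviation of the 10 replicate means.
Mean of replicates: (9.3 + 10.7 + 8.6 + 7.6 + 6.9 + 8.4 + 7.7 + 9.1 + 9.8 + 9.0) / 10 = 87.1000 / 10 = 8.7100
Sum of squared deviations: (+0.5900)² + (+1.9900)² + (−0.1100)² + (−1.1100)² + (−1.8100)² + (−0.3100)² + (−1.0100)² + (+0.3900)² + (+1.0900)² + (+0.2900)² = 11.3690
Variance = 11.3690 / 9 = 1.2632
SE* = √1.2632

SE* = 1.124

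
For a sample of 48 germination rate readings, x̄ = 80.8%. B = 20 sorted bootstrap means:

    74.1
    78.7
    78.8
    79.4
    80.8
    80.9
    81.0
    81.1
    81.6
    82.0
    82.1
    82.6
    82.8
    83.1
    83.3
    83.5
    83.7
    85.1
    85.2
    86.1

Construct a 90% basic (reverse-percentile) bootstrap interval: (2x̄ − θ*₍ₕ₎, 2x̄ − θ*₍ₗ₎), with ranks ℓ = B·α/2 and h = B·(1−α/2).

Percentile endpoints at ranks 1 and 19: θ*₍1₎ = 74.1, θ*₍19₎ = 85.2.
Basic interval reflects these around x̄:
  lower = 2 × 80.8 − 85.2 = 76.4
  upper = 2 × 80.8 − 74.1 = 87.5

(76.4, 87.5)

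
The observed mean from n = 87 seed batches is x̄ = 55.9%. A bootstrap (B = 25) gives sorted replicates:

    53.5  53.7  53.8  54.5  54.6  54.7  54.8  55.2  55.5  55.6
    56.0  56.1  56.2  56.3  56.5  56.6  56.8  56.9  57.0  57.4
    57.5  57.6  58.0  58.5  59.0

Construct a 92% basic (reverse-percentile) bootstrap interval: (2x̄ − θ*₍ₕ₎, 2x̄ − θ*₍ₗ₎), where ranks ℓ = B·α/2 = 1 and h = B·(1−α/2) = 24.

(53.3, 58.3)

Percentile endpoints at ranks 1 and 24: θ*₍1₎ = 53.5, θ*₍24₎ = 58.5.
Basic interval reflects these around x̄:
  lower = 2 × 55.9 − 58.5 = 53.3
  upper = 2 × 55.9 − 53.5 = 58.3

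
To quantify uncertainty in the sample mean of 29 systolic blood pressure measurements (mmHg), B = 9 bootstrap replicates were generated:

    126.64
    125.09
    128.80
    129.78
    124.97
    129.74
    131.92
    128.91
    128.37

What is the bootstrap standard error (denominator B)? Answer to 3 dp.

Bootstrap SE is the standard deviation of the 9 replicate means.
Mean of replicates: (126.64 + 125.09 + 128.80 + 129.78 + 124.97 + 129.74 + 131.92 + 128.91 + 128.37) / 9 = 1154.2200 / 9 = 128.2467
Sum of squared deviations: (−1.6067)² + (−3.1567)² + (+0.5533)² + (+1.5333)² + (−3.2767)² + (+1.4933)² + (+3.6733)² + (+0.6633)² + (+0.1233)² = 42.1184
Variance = 42.1184 / 9 = 4.6798
SE* = √4.6798

SE* = 2.163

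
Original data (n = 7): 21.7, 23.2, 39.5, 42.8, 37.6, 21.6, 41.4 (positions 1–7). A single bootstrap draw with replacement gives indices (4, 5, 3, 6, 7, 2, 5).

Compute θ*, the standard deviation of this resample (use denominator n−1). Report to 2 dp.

θ* = 8.70

Resample values: 42.8, 37.6, 39.5, 21.6, 41.4, 23.2, 37.6.
Mean = 34.8143; sum of squared deviations = 454.1286
s² = 454.1286 / 6 = 75.6881
s = √75.6881 = 8.70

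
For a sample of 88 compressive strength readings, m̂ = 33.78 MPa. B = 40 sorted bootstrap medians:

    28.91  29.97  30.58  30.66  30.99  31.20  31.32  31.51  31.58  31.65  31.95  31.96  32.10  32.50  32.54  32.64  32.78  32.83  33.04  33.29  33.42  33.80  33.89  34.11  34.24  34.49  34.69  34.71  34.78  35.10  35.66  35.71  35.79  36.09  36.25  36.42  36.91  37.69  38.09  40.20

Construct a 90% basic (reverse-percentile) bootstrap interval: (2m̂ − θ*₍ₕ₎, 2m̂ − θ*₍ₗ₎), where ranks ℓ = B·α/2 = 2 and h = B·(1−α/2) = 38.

Percentile endpoints at ranks 2 and 38: θ*₍2₎ = 29.97, θ*₍38₎ = 37.69.
Basic interval reflects these around m̂:
  lower = 2 × 33.78 − 37.69 = 29.87
  upper = 2 × 33.78 − 29.97 = 37.59

(29.87, 37.59)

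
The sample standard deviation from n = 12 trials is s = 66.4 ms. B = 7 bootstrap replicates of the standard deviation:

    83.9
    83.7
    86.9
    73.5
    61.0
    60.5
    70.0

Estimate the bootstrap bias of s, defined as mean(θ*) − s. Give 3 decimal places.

bias = +7.814

mean(θ*) = (83.9 + 83.7 + 86.9 + 73.5 + 61.0 + 60.5 + 70.0) / 7 = 74.2143
bias = 74.2143 − 66.4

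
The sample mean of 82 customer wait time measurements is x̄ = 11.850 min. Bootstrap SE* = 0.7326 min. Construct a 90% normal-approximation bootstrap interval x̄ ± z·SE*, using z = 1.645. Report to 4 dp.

Margin = 1.645 × 0.7326 = 1.20513
Interval: 11.850 ± 1.20513

(10.6449, 13.0551)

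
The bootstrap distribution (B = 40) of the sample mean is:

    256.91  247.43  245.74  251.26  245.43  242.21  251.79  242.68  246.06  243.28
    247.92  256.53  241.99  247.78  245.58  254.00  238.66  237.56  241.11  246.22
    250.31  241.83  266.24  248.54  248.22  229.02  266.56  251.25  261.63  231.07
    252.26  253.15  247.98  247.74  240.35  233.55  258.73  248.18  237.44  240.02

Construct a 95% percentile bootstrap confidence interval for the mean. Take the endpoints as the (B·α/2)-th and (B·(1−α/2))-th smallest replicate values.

Sorted replicates: 229.02, 231.07, 233.55, 237.44, 237.56, 238.66, 240.02, 240.35, 241.11, 241.83, 241.99, 242.21, 242.68, 243.28, 245.43, 245.58, 245.74, 246.06, 246.22, 247.43, 247.74, 247.78, 247.92, 247.98, 248.18, 248.22, 248.54, 250.31, 251.25, 251.26, 251.79, 252.26, 253.15, 254.00, 256.53, 256.91, 258.73, 261.63, 266.24, 266.56
α = 0.05; lower rank = 40 × 0.025 = 1; upper rank = 40 × 0.975 = 39.
The 1st smallest replicate is 229.02; the 39th is 266.24.

(229.02, 266.24)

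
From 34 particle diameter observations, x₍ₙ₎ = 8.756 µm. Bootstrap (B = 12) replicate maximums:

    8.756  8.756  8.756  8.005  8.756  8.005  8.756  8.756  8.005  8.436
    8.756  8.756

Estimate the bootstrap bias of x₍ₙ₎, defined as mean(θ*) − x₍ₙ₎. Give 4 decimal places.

bias = −0.2144

mean(θ*) = (8.756 + 8.756 + 8.756 + 8.005 + 8.756 + 8.005 + 8.756 + 8.756 + 8.005 + 8.436 + 8.756 + 8.756) / 12 = 8.54158
bias = 8.54158 − 8.756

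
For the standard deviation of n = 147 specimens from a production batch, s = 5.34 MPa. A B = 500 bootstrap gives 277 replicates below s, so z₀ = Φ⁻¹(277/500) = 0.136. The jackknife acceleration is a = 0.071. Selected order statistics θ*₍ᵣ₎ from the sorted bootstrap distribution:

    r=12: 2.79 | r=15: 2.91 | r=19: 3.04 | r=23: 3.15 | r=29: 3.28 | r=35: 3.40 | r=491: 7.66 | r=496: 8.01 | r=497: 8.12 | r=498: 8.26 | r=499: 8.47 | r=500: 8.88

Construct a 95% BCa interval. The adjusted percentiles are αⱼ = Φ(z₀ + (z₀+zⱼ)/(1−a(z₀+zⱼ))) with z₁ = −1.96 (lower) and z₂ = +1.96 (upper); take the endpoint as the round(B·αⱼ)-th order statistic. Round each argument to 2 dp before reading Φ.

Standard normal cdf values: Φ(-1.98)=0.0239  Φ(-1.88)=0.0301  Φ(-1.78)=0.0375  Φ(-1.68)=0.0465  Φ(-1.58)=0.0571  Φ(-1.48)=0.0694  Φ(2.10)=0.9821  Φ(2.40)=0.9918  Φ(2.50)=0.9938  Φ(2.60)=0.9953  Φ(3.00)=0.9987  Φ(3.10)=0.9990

(3.40, 8.26)

Lower: z₀ + z₁ = 0.136 + (-1.960) = -1.824; 1 − a(z₀+z₁) = 1 − (0.071)(-1.824) = 1.1295; argument = 0.136 + (-1.824)/1.1295 = -1.4789 → -1.48.
α₁ = Φ(-1.48) = 0.0694; rank = round(500 × 0.0694) = 35; θ*₍35₎ = 3.40.
Upper: z₀ + z₂ = 2.096; 1 − a(z₀+z₂) = 0.8512; argument = 2.5985 → 2.60; α₂ = 0.9953; rank = 498; θ*₍498₎ = 8.26.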